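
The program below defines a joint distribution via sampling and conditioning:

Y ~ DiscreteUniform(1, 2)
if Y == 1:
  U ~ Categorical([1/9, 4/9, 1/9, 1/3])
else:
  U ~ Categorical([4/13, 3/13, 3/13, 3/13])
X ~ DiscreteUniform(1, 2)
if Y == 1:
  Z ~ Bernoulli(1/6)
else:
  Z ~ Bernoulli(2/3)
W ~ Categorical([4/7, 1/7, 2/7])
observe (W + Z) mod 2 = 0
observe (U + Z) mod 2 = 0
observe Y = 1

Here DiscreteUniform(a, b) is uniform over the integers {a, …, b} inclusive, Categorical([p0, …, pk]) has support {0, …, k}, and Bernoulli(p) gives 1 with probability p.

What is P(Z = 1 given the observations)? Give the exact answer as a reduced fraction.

P(Z = 1 | obs) = 7/67

Enumerate traces; 12 have nonzero weight after conditioning:
  (Y=1, U=0, X=1, Z=0, W=0) weight 5/378
  (Y=1, U=0, X=1, Z=0, W=2) weight 5/756
  (Y=1, U=0, X=2, Z=0, W=0) weight 5/378
  (Y=1, U=0, X=2, Z=0, W=2) weight 5/756
  (Y=1, U=1, X=1, Z=1, W=1) weight 1/378
  (Y=1, U=1, X=2, Z=1, W=1) weight 1/378
  (Y=1, U=2, X=1, Z=0, W=0) weight 5/378
  (Y=1, U=2, X=1, Z=0, W=2) weight 5/756
  … 4 more
Group by Z:
  weight(Z=0) = 5/63
  weight(Z=1) = 1/108
Total weight = 5/63 + 1/108 = 67/756
P(Z=0 | obs) = 5/63 / 67/756 = 60/67
P(Z=1 | obs) = 1/108 / 67/756 = 7/67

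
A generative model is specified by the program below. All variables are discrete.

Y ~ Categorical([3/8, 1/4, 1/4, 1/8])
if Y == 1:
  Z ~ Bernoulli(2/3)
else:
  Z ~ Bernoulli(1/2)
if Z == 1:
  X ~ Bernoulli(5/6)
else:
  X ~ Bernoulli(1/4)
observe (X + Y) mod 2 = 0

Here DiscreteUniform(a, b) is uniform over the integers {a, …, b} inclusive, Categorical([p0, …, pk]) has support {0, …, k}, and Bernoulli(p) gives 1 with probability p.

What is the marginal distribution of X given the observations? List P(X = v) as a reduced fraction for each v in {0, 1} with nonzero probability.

Enumerate traces; 8 have nonzero weight after conditioning:
  (Y=0, Z=0, X=0) weight 9/64
  (Y=0, Z=1, X=0) weight 1/32
  (Y=1, Z=0, X=1) weight 1/48
  (Y=1, Z=1, X=1) weight 5/36
  (Y=2, Z=0, X=0) weight 3/32
  (Y=2, Z=1, X=0) weight 1/48
  (Y=3, Z=0, X=1) weight 1/64
  (Y=3, Z=1, X=1) weight 5/96
Group by X:
  weight(X=0) = 55/192
  weight(X=1) = 131/576
Total weight = 55/192 + 131/576 = 37/72
P(X=0 | obs) = 55/192 / 37/72 = 165/296
P(X=1 | obs) = 131/576 / 37/72 = 131/296

P(X=0) = 165/296, P(X=1) = 131/296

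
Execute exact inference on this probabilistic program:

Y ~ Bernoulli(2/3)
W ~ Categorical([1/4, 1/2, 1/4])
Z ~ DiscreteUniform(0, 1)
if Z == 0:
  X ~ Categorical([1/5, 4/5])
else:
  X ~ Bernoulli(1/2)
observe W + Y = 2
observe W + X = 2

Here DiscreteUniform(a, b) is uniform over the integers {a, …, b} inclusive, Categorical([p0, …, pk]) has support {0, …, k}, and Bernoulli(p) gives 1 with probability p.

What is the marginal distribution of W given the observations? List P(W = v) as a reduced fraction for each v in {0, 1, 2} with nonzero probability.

Enumerate traces; 4 have nonzero weight after conditioning:
  (Y=0, W=2, Z=0, X=0) weight 1/120
  (Y=0, W=2, Z=1, X=0) weight 1/48
  (Y=1, W=1, Z=0, X=1) weight 2/15
  (Y=1, W=1, Z=1, X=1) weight 1/12
Group by W:
  weight(W=1) = 13/60
  weight(W=2) = 7/240
Total weight = 13/60 + 7/240 = 59/240
P(W=1 | obs) = 13/60 / 59/240 = 52/59
P(W=2 | obs) = 7/240 / 59/240 = 7/59

P(W=1) = 52/59, P(W=2) = 7/59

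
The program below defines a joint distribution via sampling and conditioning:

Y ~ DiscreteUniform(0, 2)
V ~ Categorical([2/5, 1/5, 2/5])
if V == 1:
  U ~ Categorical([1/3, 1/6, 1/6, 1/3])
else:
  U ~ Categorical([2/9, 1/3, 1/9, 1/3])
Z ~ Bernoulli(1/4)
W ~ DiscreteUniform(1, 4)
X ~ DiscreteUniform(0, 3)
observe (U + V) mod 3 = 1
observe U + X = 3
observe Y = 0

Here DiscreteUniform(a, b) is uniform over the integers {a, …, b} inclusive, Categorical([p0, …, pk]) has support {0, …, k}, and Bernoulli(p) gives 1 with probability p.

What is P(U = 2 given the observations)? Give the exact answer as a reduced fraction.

Enumerate traces; 32 have nonzero weight after conditioning:
  (Y=0, V=0, U=1, Z=0, W=1, X=2) weight 1/480
  (Y=0, V=0, U=1, Z=0, W=2, X=2) weight 1/480
  (Y=0, V=0, U=1, Z=0, W=3, X=2) weight 1/480
  (Y=0, V=0, U=1, Z=0, W=4, X=2) weight 1/480
  (Y=0, V=0, U=1, Z=1, W=1, X=2) weight 1/1440
  (Y=0, V=0, U=1, Z=1, W=2, X=2) weight 1/1440
  (Y=0, V=0, U=1, Z=1, W=3, X=2) weight 1/1440
  (Y=0, V=0, U=1, Z=1, W=4, X=2) weight 1/1440
  (Y=0, V=1, U=0, Z=0, W=1, X=3) weight 1/960
  (Y=0, V=1, U=3, Z=0, W=1, X=0) weight 1/960
  … 22 more
Group by U:
  weight(U=0) = 1/180
  weight(U=1) = 1/90
  weight(U=2) = 1/270
  weight(U=3) = 1/180
Total weight = 1/180 + 1/90 + 1/270 + 1/180 = 7/270
P(U=0 | obs) = 1/180 / 7/270 = 3/14
P(U=1 | obs) = 1/90 / 7/270 = 3/7
P(U=2 | obs) = 1/270 / 7/270 = 1/7
P(U=3 | obs) = 1/180 / 7/270 = 3/14

P(U = 2 | obs) = 1/7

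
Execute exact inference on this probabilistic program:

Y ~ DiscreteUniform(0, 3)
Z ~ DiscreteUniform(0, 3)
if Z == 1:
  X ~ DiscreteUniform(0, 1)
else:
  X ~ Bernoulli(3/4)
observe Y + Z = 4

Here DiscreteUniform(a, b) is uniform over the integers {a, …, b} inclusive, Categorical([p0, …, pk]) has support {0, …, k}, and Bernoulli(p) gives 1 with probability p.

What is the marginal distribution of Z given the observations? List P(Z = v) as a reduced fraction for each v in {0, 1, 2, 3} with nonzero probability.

Enumerate traces; 6 have nonzero weight after conditioning:
  (Y=1, Z=3, X=0) weight 1/64
  (Y=1, Z=3, X=1) weight 3/64
  (Y=2, Z=2, X=0) weight 1/64
  (Y=2, Z=2, X=1) weight 3/64
  (Y=3, Z=1, X=0) weight 1/32
  (Y=3, Z=1, X=1) weight 1/32
Group by Z:
  weight(Z=1) = 1/16
  weight(Z=2) = 1/16
  weight(Z=3) = 1/16
Total weight = 1/16 + 1/16 + 1/16 = 3/16
P(Z=1 | obs) = 1/16 / 3/16 = 1/3
P(Z=2 | obs) = 1/16 / 3/16 = 1/3
P(Z=3 | obs) = 1/16 / 3/16 = 1/3

P(Z=1) = 1/3, P(Z=2) = 1/3, P(Z=3) = 1/3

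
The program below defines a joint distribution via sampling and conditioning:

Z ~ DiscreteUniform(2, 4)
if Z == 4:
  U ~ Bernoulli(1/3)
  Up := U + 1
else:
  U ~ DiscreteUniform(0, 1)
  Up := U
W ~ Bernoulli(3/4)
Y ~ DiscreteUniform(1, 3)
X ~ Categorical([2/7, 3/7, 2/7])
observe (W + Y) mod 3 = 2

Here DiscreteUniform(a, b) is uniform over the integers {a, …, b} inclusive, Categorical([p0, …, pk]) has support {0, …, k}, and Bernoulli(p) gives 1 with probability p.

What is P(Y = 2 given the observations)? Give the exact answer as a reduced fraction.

Enumerate traces; 36 have nonzero weight after conditioning:
  (Z=2, U=0, W=0, Y=2, X=0) weight 1/252
  (Z=2, U=0, W=0, Y=2, X=1) weight 1/168
  (Z=2, U=0, W=0, Y=2, X=2) weight 1/252
  (Z=2, U=0, W=1, Y=1, X=0) weight 1/84
  (Z=2, U=0, W=1, Y=1, X=1) weight 1/56
  (Z=2, U=0, W=1, Y=1, X=2) weight 1/84
  (Z=2, U=1, W=0, Y=2, X=0) weight 1/252
  (Z=2, U=1, W=0, Y=2, X=1) weight 1/168
  … 28 more
Group by Y:
  weight(Y=1) = 1/4
  weight(Y=2) = 1/12
Total weight = 1/4 + 1/12 = 1/3
P(Y=1 | obs) = 1/4 / 1/3 = 3/4
P(Y=2 | obs) = 1/12 / 1/3 = 1/4

P(Y = 2 | obs) = 1/4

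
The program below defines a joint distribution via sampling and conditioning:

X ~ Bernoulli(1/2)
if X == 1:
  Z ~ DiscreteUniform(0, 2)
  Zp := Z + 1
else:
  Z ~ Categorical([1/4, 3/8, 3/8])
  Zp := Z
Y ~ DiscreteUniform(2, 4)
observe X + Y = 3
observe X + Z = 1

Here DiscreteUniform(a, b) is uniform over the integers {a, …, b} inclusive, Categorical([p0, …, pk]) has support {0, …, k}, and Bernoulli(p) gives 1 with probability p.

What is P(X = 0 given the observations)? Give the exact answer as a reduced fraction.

Enumerate traces; 2 have nonzero weight after conditioning:
  (X=0, Z=1, Y=3) weight 1/16
  (X=1, Z=0, Y=2) weight 1/18
Group by X:
  weight(X=0) = 1/16
  weight(X=1) = 1/18
Total weight = 1/16 + 1/18 = 17/144
P(X=0 | obs) = 1/16 / 17/144 = 9/17
P(X=1 | obs) = 1/18 / 17/144 = 8/17

P(X = 0 | obs) = 9/17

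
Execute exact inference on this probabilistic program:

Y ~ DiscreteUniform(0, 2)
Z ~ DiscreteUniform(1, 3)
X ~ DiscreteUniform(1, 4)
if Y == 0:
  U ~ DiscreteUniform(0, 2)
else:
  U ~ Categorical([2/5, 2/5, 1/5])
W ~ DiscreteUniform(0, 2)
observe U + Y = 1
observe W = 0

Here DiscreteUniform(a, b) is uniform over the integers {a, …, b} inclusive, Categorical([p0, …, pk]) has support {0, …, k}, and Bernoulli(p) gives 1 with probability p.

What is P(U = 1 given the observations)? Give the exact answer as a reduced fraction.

P(U = 1 | obs) = 5/11

Enumerate traces; 24 have nonzero weight after conditioning:
  (Y=0, Z=1, X=1, U=1, W=0) weight 1/324
  (Y=0, Z=1, X=2, U=1, W=0) weight 1/324
  (Y=0, Z=1, X=3, U=1, W=0) weight 1/324
  (Y=0, Z=1, X=4, U=1, W=0) weight 1/324
  (Y=0, Z=2, X=1, U=1, W=0) weight 1/324
  (Y=0, Z=2, X=2, U=1, W=0) weight 1/324
  (Y=0, Z=2, X=3, U=1, W=0) weight 1/324
  (Y=0, Z=2, X=4, U=1, W=0) weight 1/324
  (Y=1, Z=1, X=1, U=0, W=0) weight 1/270
  … 15 more
Group by U:
  weight(U=0) = 2/45
  weight(U=1) = 1/27
Total weight = 2/45 + 1/27 = 11/135
P(U=0 | obs) = 2/45 / 11/135 = 6/11
P(U=1 | obs) = 1/27 / 11/135 = 5/11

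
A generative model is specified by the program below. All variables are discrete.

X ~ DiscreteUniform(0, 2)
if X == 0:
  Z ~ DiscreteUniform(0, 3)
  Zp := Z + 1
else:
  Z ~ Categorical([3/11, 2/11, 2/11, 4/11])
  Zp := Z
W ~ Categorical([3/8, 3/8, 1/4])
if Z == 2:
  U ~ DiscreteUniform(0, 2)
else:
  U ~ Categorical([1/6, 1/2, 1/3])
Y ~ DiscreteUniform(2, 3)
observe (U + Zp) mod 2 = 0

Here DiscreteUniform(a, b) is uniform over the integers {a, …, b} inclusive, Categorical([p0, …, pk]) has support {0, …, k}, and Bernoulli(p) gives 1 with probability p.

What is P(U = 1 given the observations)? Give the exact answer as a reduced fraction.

Enumerate traces; 108 have nonzero weight after conditioning:
  (X=0, Z=0, W=0, U=1, Y=2) weight 1/128
  (X=0, Z=0, W=0, U=1, Y=3) weight 1/128
  (X=0, Z=0, W=1, U=1, Y=2) weight 1/128
  (X=0, Z=0, W=1, U=1, Y=3) weight 1/128
  (X=0, Z=0, W=2, U=1, Y=2) weight 1/192
  (X=0, Z=0, W=2, U=1, Y=3) weight 1/192
  (X=0, Z=1, W=0, U=0, Y=2) weight 1/384
  (X=0, Z=1, W=0, U=0, Y=3) weight 1/384
  (X=0, Z=1, W=0, U=2, Y=2) weight 1/192
  … 99 more
Group by U:
  weight(U=0) = 13/132
  weight(U=1) = 199/792
  weight(U=2) = 31/198
Total weight = 13/132 + 199/792 + 31/198 = 401/792
P(U=0 | obs) = 13/132 / 401/792 = 78/401
P(U=1 | obs) = 199/792 / 401/792 = 199/401
P(U=2 | obs) = 31/198 / 401/792 = 124/401

P(U = 1 | obs) = 199/401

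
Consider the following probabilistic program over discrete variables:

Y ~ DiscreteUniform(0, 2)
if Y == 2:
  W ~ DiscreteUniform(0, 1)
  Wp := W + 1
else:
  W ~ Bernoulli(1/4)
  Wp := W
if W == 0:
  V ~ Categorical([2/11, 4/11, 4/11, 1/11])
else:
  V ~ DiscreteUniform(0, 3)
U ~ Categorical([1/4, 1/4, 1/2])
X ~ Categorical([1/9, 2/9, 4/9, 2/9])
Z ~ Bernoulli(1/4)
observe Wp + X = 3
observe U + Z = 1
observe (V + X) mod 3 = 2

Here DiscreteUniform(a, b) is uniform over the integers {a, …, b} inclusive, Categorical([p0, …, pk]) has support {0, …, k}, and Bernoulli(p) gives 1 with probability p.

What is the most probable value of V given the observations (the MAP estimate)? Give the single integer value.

argmax_v P(V = v | obs) = 2

Enumerate traces; 18 have nonzero weight after conditioning:
  (Y=0, W=0, V=2, U=0, X=3, Z=1) weight 1/792
  (Y=0, W=0, V=2, U=1, X=3, Z=0) weight 1/264
  (Y=0, W=1, V=0, U=0, X=2, Z=1) weight 1/1728
  (Y=0, W=1, V=0, U=1, X=2, Z=0) weight 1/576
  (Y=0, W=1, V=3, U=0, X=2, Z=1) weight 1/1728
  (Y=0, W=1, V=3, U=1, X=2, Z=0) weight 1/576
  (Y=1, W=0, V=2, U=0, X=3, Z=1) weight 1/792
  (Y=1, W=0, V=2, U=1, X=3, Z=0) weight 1/264
  (Y=2, W=1, V=1, U=0, X=1, Z=1) weight 1/1728
  … 9 more
Group by V:
  weight(V=0) = 19/2376
  weight(V=1) = 1/432
  weight(V=2) = 1/99
  weight(V=3) = 5/792
Total weight = 19/2376 + 1/432 + 1/99 + 5/792 = 127/4752
P(V=0 | obs) = 19/2376 / 127/4752 = 38/127
P(V=1 | obs) = 1/432 / 127/4752 = 11/127
P(V=2 | obs) = 1/99 / 127/4752 = 48/127
P(V=3 | obs) = 5/792 / 127/4752 = 30/127
argmax = 2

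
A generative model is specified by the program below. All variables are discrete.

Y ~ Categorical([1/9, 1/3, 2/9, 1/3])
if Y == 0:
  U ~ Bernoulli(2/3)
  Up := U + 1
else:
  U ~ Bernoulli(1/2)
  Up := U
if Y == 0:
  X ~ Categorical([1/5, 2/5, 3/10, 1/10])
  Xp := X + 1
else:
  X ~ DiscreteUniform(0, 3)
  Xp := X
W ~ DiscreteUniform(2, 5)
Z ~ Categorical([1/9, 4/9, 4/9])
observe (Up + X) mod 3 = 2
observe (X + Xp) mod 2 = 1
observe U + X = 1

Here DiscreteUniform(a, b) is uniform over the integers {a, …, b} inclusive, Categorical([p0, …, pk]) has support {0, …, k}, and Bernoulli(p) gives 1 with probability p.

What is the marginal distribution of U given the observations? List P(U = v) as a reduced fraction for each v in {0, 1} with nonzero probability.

P(U=0) = 1/2, P(U=1) = 1/2

Enumerate traces; 24 have nonzero weight after conditioning:
  (Y=0, U=0, X=1, W=2, Z=0) weight 1/2430
  (Y=0, U=0, X=1, W=2, Z=1) weight 2/1215
  (Y=0, U=0, X=1, W=2, Z=2) weight 2/1215
  (Y=0, U=0, X=1, W=3, Z=0) weight 1/2430
  (Y=0, U=0, X=1, W=3, Z=1) weight 2/1215
  (Y=0, U=0, X=1, W=3, Z=2) weight 2/1215
  (Y=0, U=0, X=1, W=4, Z=0) weight 1/2430
  (Y=0, U=0, X=1, W=4, Z=1) weight 2/1215
  (Y=0, U=1, X=0, W=2, Z=0) weight 1/2430
  … 15 more
Group by U:
  weight(U=0) = 2/135
  weight(U=1) = 2/135
Total weight = 2/135 + 2/135 = 4/135
P(U=0 | obs) = 2/135 / 4/135 = 1/2
P(U=1 | obs) = 2/135 / 4/135 = 1/2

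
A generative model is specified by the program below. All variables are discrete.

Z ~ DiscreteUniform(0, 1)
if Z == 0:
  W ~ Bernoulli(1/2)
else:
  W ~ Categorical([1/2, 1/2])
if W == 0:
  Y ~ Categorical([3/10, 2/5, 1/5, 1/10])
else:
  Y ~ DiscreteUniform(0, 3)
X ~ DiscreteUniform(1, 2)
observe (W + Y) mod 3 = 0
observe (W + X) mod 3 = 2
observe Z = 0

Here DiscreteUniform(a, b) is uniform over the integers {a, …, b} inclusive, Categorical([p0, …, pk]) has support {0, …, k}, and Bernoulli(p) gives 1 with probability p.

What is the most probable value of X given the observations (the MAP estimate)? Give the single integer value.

Enumerate traces; 3 have nonzero weight after conditioning:
  (Z=0, W=0, Y=0, X=2) weight 3/80
  (Z=0, W=0, Y=3, X=2) weight 1/80
  (Z=0, W=1, Y=2, X=1) weight 1/32
Group by X:
  weight(X=1) = 1/32
  weight(X=2) = 1/20
Total weight = 1/32 + 1/20 = 13/160
P(X=1 | obs) = 1/32 / 13/160 = 5/13
P(X=2 | obs) = 1/20 / 13/160 = 8/13
argmax = 2

argmax_v P(X = v | obs) = 2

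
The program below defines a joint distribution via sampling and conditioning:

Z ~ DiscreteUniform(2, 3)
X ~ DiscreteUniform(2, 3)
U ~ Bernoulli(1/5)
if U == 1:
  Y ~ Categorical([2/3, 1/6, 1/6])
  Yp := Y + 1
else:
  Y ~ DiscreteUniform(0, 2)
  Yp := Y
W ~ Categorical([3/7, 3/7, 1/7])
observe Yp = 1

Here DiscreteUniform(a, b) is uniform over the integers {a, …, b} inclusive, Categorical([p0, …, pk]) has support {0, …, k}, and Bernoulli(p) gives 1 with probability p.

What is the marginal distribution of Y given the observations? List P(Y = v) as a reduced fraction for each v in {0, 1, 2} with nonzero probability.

P(Y=0) = 1/3, P(Y=1) = 2/3

Enumerate traces; 24 have nonzero weight after conditioning:
  (Z=2, X=2, U=0, Y=1, W=0) weight 1/35
  (Z=2, X=2, U=0, Y=1, W=1) weight 1/35
  (Z=2, X=2, U=0, Y=1, W=2) weight 1/105
  (Z=2, X=2, U=1, Y=0, W=0) weight 1/70
  (Z=2, X=2, U=1, Y=0, W=1) weight 1/70
  (Z=2, X=2, U=1, Y=0, W=2) weight 1/210
  (Z=2, X=3, U=0, Y=1, W=0) weight 1/35
  (Z=2, X=3, U=0, Y=1, W=1) weight 1/35
  … 16 more
Group by Y:
  weight(Y=0) = 2/15
  weight(Y=1) = 4/15
Total weight = 2/15 + 4/15 = 2/5
P(Y=0 | obs) = 2/15 / 2/5 = 1/3
P(Y=1 | obs) = 4/15 / 2/5 = 2/3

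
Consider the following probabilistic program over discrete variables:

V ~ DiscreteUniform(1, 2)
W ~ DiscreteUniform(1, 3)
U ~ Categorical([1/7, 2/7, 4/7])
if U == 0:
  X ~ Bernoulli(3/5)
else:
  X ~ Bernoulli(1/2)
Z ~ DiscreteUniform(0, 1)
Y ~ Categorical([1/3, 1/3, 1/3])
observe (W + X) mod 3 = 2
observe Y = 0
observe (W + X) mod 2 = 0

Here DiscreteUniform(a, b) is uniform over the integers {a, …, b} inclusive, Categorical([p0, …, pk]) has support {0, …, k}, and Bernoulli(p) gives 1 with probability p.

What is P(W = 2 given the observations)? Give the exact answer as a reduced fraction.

Enumerate traces; 24 have nonzero weight after conditioning:
  (V=1, W=1, U=0, X=1, Z=0, Y=0) weight 1/420
  (V=1, W=1, U=0, X=1, Z=1, Y=0) weight 1/420
  (V=1, W=1, U=1, X=1, Z=0, Y=0) weight 1/252
  (V=1, W=1, U=1, X=1, Z=1, Y=0) weight 1/252
  (V=1, W=1, U=2, X=1, Z=0, Y=0) weight 1/126
  (V=1, W=1, U=2, X=1, Z=1, Y=0) weight 1/126
  (V=1, W=2, U=0, X=0, Z=0, Y=0) weight 1/630
  (V=1, W=2, U=0, X=0, Z=1, Y=0) weight 1/630
  … 16 more
Group by W:
  weight(W=1) = 2/35
  weight(W=2) = 17/315
Total weight = 2/35 + 17/315 = 1/9
P(W=1 | obs) = 2/35 / 1/9 = 18/35
P(W=2 | obs) = 17/315 / 1/9 = 17/35

P(W = 2 | obs) = 17/35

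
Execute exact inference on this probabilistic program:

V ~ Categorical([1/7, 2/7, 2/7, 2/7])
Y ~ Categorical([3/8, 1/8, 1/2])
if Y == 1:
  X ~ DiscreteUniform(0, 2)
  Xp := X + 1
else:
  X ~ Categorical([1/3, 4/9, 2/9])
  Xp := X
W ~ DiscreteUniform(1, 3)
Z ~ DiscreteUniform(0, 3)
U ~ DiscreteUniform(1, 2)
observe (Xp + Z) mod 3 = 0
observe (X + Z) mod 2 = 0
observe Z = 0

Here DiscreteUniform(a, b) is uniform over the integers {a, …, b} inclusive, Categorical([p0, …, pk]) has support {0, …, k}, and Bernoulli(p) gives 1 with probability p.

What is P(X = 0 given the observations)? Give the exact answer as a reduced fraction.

P(X = 0 | obs) = 7/8

Enumerate traces; 72 have nonzero weight after conditioning:
  (V=0, Y=0, X=0, W=1, Z=0, U=1) weight 1/1344
  (V=0, Y=0, X=0, W=1, Z=0, U=2) weight 1/1344
  (V=0, Y=0, X=0, W=2, Z=0, U=1) weight 1/1344
  (V=0, Y=0, X=0, W=2, Z=0, U=2) weight 1/1344
  (V=0, Y=0, X=0, W=3, Z=0, U=1) weight 1/1344
  (V=0, Y=0, X=0, W=3, Z=0, U=2) weight 1/1344
  (V=0, Y=1, X=2, W=1, Z=0, U=1) weight 1/4032
  (V=0, Y=1, X=2, W=1, Z=0, U=2) weight 1/4032
  … 64 more
Group by X:
  weight(X=0) = 7/96
  weight(X=2) = 1/96
Total weight = 7/96 + 1/96 = 1/12
P(X=0 | obs) = 7/96 / 1/12 = 7/8
P(X=2 | obs) = 1/96 / 1/12 = 1/8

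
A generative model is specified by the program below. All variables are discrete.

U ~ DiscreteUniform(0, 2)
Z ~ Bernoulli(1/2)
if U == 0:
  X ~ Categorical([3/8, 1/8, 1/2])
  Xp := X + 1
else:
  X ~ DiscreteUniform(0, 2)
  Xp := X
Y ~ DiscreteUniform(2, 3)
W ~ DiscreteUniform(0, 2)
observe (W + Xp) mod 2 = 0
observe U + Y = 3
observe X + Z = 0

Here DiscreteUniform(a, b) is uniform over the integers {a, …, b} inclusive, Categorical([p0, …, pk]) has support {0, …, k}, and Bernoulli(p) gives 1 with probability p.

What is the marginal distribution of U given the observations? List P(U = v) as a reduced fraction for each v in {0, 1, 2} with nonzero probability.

P(U=0) = 9/25, P(U=1) = 16/25

Enumerate traces; 3 have nonzero weight after conditioning:
  (U=0, Z=0, X=0, Y=3, W=1) weight 1/96
  (U=1, Z=0, X=0, Y=2, W=0) weight 1/108
  (U=1, Z=0, X=0, Y=2, W=2) weight 1/108
Group by U:
  weight(U=0) = 1/96
  weight(U=1) = 1/54
Total weight = 1/96 + 1/54 = 25/864
P(U=0 | obs) = 1/96 / 25/864 = 9/25
P(U=1 | obs) = 1/54 / 25/864 = 16/25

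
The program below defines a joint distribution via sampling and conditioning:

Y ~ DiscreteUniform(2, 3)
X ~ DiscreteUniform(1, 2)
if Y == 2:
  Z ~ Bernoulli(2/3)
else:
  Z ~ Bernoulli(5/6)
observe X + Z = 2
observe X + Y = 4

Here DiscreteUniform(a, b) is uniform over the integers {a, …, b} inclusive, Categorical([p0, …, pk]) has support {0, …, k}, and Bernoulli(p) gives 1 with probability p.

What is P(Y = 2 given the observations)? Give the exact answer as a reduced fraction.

Enumerate traces; 2 have nonzero weight after conditioning:
  (Y=2, X=2, Z=0) weight 1/12
  (Y=3, X=1, Z=1) weight 5/24
Group by Y:
  weight(Y=2) = 1/12
  weight(Y=3) = 5/24
Total weight = 1/12 + 5/24 = 7/24
P(Y=2 | obs) = 1/12 / 7/24 = 2/7
P(Y=3 | obs) = 5/24 / 7/24 = 5/7

P(Y = 2 | obs) = 2/7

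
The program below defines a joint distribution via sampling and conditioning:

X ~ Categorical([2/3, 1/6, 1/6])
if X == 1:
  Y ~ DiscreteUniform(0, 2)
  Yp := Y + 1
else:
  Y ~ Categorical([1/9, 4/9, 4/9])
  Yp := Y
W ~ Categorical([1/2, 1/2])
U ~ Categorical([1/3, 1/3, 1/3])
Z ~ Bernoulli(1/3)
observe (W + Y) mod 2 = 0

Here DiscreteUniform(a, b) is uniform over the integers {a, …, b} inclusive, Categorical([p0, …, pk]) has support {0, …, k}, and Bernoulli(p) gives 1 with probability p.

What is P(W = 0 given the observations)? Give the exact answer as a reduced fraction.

P(W = 0 | obs) = 31/54

Enumerate traces; 54 have nonzero weight after conditioning:
  (X=0, Y=0, W=0, U=0, Z=0) weight 2/243
  (X=0, Y=0, W=0, U=0, Z=1) weight 1/243
  (X=0, Y=0, W=0, U=1, Z=0) weight 2/243
  (X=0, Y=0, W=0, U=1, Z=1) weight 1/243
  (X=0, Y=0, W=0, U=2, Z=0) weight 2/243
  (X=0, Y=0, W=0, U=2, Z=1) weight 1/243
  (X=0, Y=1, W=1, U=0, Z=0) weight 8/243
  (X=0, Y=1, W=1, U=0, Z=1) weight 4/243
  … 46 more
Group by W:
  weight(W=0) = 31/108
  weight(W=1) = 23/108
Total weight = 31/108 + 23/108 = 1/2
P(W=0 | obs) = 31/108 / 1/2 = 31/54
P(W=1 | obs) = 23/108 / 1/2 = 23/54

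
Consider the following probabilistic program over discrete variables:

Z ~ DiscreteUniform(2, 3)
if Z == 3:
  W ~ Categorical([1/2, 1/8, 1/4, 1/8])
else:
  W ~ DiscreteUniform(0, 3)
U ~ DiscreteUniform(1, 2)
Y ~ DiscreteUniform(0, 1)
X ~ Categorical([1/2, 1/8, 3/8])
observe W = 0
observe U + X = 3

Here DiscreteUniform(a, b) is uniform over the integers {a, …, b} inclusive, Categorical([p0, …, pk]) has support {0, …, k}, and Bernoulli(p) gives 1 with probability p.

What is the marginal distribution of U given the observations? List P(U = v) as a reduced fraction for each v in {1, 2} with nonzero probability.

Enumerate traces; 8 have nonzero weight after conditioning:
  (Z=2, W=0, U=1, Y=0, X=2) weight 3/256
  (Z=2, W=0, U=1, Y=1, X=2) weight 3/256
  (Z=2, W=0, U=2, Y=0, X=1) weight 1/256
  (Z=2, W=0, U=2, Y=1, X=1) weight 1/256
  (Z=3, W=0, U=1, Y=0, X=2) weight 3/128
  (Z=3, W=0, U=1, Y=1, X=2) weight 3/128
  (Z=3, W=0, U=2, Y=0, X=1) weight 1/128
  (Z=3, W=0, U=2, Y=1, X=1) weight 1/128
Group by U:
  weight(U=1) = 9/128
  weight(U=2) = 3/128
Total weight = 9/128 + 3/128 = 3/32
P(U=1 | obs) = 9/128 / 3/32 = 3/4
P(U=2 | obs) = 3/128 / 3/32 = 1/4

P(U=1) = 3/4, P(U=2) = 1/4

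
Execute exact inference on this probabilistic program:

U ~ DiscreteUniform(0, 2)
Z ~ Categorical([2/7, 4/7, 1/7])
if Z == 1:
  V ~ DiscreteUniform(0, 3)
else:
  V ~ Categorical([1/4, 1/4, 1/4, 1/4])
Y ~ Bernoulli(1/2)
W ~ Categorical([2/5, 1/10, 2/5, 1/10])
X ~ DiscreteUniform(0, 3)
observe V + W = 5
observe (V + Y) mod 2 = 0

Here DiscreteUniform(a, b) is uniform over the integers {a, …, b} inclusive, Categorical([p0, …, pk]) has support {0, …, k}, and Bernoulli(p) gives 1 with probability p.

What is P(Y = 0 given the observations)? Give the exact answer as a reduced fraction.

P(Y = 0 | obs) = 1/5

Enumerate traces; 72 have nonzero weight after conditioning:
  (U=0, Z=0, V=2, Y=0, W=3, X=0) weight 1/3360
  (U=0, Z=0, V=2, Y=0, W=3, X=1) weight 1/3360
  (U=0, Z=0, V=2, Y=0, W=3, X=2) weight 1/3360
  (U=0, Z=0, V=2, Y=0, W=3, X=3) weight 1/3360
  (U=0, Z=0, V=3, Y=1, W=2, X=0) weight 1/840
  (U=0, Z=0, V=3, Y=1, W=2, X=1) weight 1/840
  (U=0, Z=0, V=3, Y=1, W=2, X=2) weight 1/840
  (U=0, Z=0, V=3, Y=1, W=2, X=3) weight 1/840
  … 64 more
Group by Y:
  weight(Y=0) = 1/80
  weight(Y=1) = 1/20
Total weight = 1/80 + 1/20 = 1/16
P(Y=0 | obs) = 1/80 / 1/16 = 1/5
P(Y=1 | obs) = 1/20 / 1/16 = 4/5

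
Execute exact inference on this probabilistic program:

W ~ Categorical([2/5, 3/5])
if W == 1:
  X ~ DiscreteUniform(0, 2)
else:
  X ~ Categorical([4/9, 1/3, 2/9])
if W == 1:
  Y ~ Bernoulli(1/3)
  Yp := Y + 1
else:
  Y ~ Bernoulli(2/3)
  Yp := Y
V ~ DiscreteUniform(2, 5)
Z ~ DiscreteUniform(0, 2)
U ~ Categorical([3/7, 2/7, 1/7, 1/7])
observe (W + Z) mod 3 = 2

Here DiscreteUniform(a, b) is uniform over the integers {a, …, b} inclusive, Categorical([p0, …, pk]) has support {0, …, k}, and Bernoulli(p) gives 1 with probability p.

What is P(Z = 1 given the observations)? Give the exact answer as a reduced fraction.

P(Z = 1 | obs) = 3/5

Enumerate traces; 192 have nonzero weight after conditioning:
  (W=0, X=0, Y=0, V=2, Z=2, U=0) weight 2/945
  (W=0, X=0, Y=0, V=2, Z=2, U=1) weight 4/2835
  (W=0, X=0, Y=0, V=2, Z=2, U=2) weight 2/2835
  (W=0, X=0, Y=0, V=2, Z=2, U=3) weight 2/2835
  (W=0, X=0, Y=0, V=3, Z=2, U=0) weight 2/945
  (W=0, X=0, Y=0, V=3, Z=2, U=1) weight 4/2835
  (W=0, X=0, Y=0, V=3, Z=2, U=2) weight 2/2835
  (W=0, X=0, Y=0, V=3, Z=2, U=3) weight 2/2835
  (W=1, X=0, Y=0, V=2, Z=1, U=0) weight 1/210
  … 183 more
Group by Z:
  weight(Z=1) = 1/5
  weight(Z=2) = 2/15
Total weight = 1/5 + 2/15 = 1/3
P(Z=1 | obs) = 1/5 / 1/3 = 3/5
P(Z=2 | obs) = 2/15 / 1/3 = 2/5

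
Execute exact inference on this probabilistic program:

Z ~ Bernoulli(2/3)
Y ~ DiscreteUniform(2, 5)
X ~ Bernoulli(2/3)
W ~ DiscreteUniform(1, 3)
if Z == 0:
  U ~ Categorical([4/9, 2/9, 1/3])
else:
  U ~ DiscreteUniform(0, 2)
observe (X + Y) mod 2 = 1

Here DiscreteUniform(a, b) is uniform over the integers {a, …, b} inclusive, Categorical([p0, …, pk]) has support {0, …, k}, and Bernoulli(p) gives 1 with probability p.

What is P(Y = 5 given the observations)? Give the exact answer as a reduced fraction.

Enumerate traces; 72 have nonzero weight after conditioning:
  (Z=0, Y=2, X=1, W=1, U=0) weight 2/243
  (Z=0, Y=2, X=1, W=1, U=1) weight 1/243
  (Z=0, Y=2, X=1, W=1, U=2) weight 1/162
  (Z=0, Y=2, X=1, W=2, U=0) weight 2/243
  (Z=0, Y=2, X=1, W=2, U=1) weight 1/243
  (Z=0, Y=2, X=1, W=2, U=2) weight 1/162
  (Z=0, Y=2, X=1, W=3, U=0) weight 2/243
  (Z=0, Y=2, X=1, W=3, U=1) weight 1/243
  (Z=0, Y=3, X=0, W=1, U=0) weight 1/243
  (Z=0, Y=4, X=1, W=1, U=0) weight 2/243
  … 62 more
Group by Y:
  weight(Y=2) = 1/6
  weight(Y=3) = 1/12
  weight(Y=4) = 1/6
  weight(Y=5) = 1/12
Total weight = 1/6 + 1/12 + 1/6 + 1/12 = 1/2
P(Y=2 | obs) = 1/6 / 1/2 = 1/3
P(Y=3 | obs) = 1/12 / 1/2 = 1/6
P(Y=4 | obs) = 1/6 / 1/2 = 1/3
P(Y=5 | obs) = 1/12 / 1/2 = 1/6

P(Y = 5 | obs) = 1/6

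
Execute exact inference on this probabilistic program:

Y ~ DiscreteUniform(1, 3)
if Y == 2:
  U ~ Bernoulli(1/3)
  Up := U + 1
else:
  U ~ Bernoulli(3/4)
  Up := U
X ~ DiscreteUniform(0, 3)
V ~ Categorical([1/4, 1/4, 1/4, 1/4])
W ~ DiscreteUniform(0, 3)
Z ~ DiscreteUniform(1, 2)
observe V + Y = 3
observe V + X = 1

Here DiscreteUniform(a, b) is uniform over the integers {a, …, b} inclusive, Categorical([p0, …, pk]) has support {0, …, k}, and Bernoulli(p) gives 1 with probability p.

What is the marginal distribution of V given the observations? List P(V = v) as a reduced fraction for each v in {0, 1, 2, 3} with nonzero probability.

Enumerate traces; 32 have nonzero weight after conditioning:
  (Y=2, U=0, X=0, V=1, W=0, Z=1) weight 1/576
  (Y=2, U=0, X=0, V=1, W=0, Z=2) weight 1/576
  (Y=2, U=0, X=0, V=1, W=1, Z=1) weight 1/576
  (Y=2, U=0, X=0, V=1, W=1, Z=2) weight 1/576
  (Y=2, U=0, X=0, V=1, W=2, Z=1) weight 1/576
  (Y=2, U=0, X=0, V=1, W=2, Z=2) weight 1/576
  (Y=2, U=0, X=0, V=1, W=3, Z=1) weight 1/576
  (Y=2, U=0, X=0, V=1, W=3, Z=2) weight 1/576
  (Y=3, U=0, X=1, V=0, W=0, Z=1) weight 1/1536
  … 23 more
Group by V:
  weight(V=0) = 1/48
  weight(V=1) = 1/48
Total weight = 1/48 + 1/48 = 1/24
P(V=0 | obs) = 1/48 / 1/24 = 1/2
P(V=1 | obs) = 1/48 / 1/24 = 1/2

P(V=0) = 1/2, P(V=1) = 1/2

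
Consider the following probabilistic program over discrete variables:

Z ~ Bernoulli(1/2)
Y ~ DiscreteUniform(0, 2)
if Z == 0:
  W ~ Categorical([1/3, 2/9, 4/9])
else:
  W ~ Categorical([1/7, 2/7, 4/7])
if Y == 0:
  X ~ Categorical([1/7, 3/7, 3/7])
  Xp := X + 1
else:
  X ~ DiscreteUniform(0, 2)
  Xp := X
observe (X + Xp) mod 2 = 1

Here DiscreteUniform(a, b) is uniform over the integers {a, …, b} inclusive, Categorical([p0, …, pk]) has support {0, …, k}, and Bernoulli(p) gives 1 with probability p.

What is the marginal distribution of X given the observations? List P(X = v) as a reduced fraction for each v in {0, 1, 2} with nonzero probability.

Enumerate traces; 18 have nonzero weight after conditioning:
  (Z=0, Y=0, W=0, X=0) weight 1/126
  (Z=0, Y=0, W=0, X=1) weight 1/42
  (Z=0, Y=0, W=0, X=2) weight 1/42
  (Z=0, Y=0, W=1, X=0) weight 1/189
  (Z=0, Y=0, W=1, X=1) weight 1/63
  (Z=0, Y=0, W=1, X=2) weight 1/63
  (Z=0, Y=0, W=2, X=0) weight 2/189
  (Z=0, Y=0, W=2, X=1) weight 2/63
  … 10 more
Group by X:
  weight(X=0) = 1/21
  weight(X=1) = 1/7
  weight(X=2) = 1/7
Total weight = 1/21 + 1/7 + 1/7 = 1/3
P(X=0 | obs) = 1/21 / 1/3 = 1/7
P(X=1 | obs) = 1/7 / 1/3 = 3/7
P(X=2 | obs) = 1/7 / 1/3 = 3/7

P(X=0) = 1/7, P(X=1) = 3/7, P(X=2) = 3/7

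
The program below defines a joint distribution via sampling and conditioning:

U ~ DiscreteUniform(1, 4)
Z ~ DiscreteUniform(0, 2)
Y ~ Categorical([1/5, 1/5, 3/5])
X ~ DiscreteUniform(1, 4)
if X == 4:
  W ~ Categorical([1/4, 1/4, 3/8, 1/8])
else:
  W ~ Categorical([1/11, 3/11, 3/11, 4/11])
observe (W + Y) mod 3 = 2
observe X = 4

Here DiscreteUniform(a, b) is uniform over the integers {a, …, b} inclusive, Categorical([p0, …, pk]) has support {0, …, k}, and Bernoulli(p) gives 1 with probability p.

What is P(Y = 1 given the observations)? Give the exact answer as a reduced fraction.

Enumerate traces; 48 have nonzero weight after conditioning:
  (U=1, Z=0, Y=0, X=4, W=2) weight 1/640
  (U=1, Z=0, Y=1, X=4, W=1) weight 1/960
  (U=1, Z=0, Y=2, X=4, W=0) weight 1/320
  (U=1, Z=0, Y=2, X=4, W=3) weight 1/640
  (U=1, Z=1, Y=0, X=4, W=2) weight 1/640
  (U=1, Z=1, Y=1, X=4, W=1) weight 1/960
  (U=1, Z=1, Y=2, X=4, W=0) weight 1/320
  (U=1, Z=1, Y=2, X=4, W=3) weight 1/640
  … 40 more
Group by Y:
  weight(Y=0) = 3/160
  weight(Y=1) = 1/80
  weight(Y=2) = 9/160
Total weight = 3/160 + 1/80 + 9/160 = 7/80
P(Y=0 | obs) = 3/160 / 7/80 = 3/14
P(Y=1 | obs) = 1/80 / 7/80 = 1/7
P(Y=2 | obs) = 9/160 / 7/80 = 9/14

P(Y = 1 | obs) = 1/7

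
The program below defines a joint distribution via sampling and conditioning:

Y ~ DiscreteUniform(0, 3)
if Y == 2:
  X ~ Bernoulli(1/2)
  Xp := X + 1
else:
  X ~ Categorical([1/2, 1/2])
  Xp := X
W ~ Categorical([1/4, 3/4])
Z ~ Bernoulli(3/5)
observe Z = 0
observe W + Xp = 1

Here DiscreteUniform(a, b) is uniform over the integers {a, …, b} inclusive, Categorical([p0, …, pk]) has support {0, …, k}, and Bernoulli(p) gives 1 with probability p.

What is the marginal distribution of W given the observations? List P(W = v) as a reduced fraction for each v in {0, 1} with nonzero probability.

Enumerate traces; 7 have nonzero weight after conditioning:
  (Y=0, X=0, W=1, Z=0) weight 3/80
  (Y=0, X=1, W=0, Z=0) weight 1/80
  (Y=1, X=0, W=1, Z=0) weight 3/80
  (Y=1, X=1, W=0, Z=0) weight 1/80
  (Y=2, X=0, W=0, Z=0) weight 1/80
  (Y=3, X=0, W=1, Z=0) weight 3/80
  (Y=3, X=1, W=0, Z=0) weight 1/80
Group by W:
  weight(W=0) = 1/20
  weight(W=1) = 9/80
Total weight = 1/20 + 9/80 = 13/80
P(W=0 | obs) = 1/20 / 13/80 = 4/13
P(W=1 | obs) = 9/80 / 13/80 = 9/13

P(W=0) = 4/13, P(W=1) = 9/13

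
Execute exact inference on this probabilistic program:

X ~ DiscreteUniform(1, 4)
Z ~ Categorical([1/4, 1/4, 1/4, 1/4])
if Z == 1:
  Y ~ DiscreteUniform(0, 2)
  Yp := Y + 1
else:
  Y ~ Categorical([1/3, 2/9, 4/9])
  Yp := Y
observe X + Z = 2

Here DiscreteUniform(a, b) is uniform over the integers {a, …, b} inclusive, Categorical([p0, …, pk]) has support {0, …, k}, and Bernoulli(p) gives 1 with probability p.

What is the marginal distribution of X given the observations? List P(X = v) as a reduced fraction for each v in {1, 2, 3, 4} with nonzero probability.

P(X=1) = 1/2, P(X=2) = 1/2

Enumerate traces; 6 have nonzero weight after conditioning:
  (X=1, Z=1, Y=0) weight 1/48
  (X=1, Z=1, Y=1) weight 1/48
  (X=1, Z=1, Y=2) weight 1/48
  (X=2, Z=0, Y=0) weight 1/48
  (X=2, Z=0, Y=1) weight 1/72
  (X=2, Z=0, Y=2) weight 1/36
Group by X:
  weight(X=1) = 1/16
  weight(X=2) = 1/16
Total weight = 1/16 + 1/16 = 1/8
P(X=1 | obs) = 1/16 / 1/8 = 1/2
P(X=2 | obs) = 1/16 / 1/8 = 1/2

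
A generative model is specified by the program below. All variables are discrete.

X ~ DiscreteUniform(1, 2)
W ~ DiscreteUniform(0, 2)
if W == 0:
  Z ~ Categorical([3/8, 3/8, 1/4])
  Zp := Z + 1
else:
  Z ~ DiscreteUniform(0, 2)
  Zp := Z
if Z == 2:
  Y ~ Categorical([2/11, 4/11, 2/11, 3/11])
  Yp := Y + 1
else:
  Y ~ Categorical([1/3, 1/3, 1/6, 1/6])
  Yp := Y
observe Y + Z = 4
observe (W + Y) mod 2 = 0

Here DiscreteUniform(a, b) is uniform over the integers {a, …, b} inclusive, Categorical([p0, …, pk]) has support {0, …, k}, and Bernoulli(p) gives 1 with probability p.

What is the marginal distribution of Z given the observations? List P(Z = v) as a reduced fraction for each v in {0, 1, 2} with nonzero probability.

Enumerate traces; 6 have nonzero weight after conditioning:
  (X=1, W=0, Z=2, Y=2) weight 1/132
  (X=1, W=1, Z=1, Y=3) weight 1/108
  (X=1, W=2, Z=2, Y=2) weight 1/99
  (X=2, W=0, Z=2, Y=2) weight 1/132
  (X=2, W=1, Z=1, Y=3) weight 1/108
  (X=2, W=2, Z=2, Y=2) weight 1/99
Group by Z:
  weight(Z=1) = 1/54
  weight(Z=2) = 7/198
Total weight = 1/54 + 7/198 = 16/297
P(Z=1 | obs) = 1/54 / 16/297 = 11/32
P(Z=2 | obs) = 7/198 / 16/297 = 21/32

P(Z=1) = 11/32, P(Z=2) = 21/32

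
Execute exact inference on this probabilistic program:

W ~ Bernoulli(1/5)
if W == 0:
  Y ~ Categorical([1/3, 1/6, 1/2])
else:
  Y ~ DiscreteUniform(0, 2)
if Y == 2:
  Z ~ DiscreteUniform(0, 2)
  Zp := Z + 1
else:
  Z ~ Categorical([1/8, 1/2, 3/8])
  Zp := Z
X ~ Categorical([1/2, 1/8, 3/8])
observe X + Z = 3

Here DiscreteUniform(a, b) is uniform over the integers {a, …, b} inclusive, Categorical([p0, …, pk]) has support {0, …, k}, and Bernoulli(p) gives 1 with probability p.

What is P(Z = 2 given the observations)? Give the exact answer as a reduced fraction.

P(Z = 2 | obs) = 16/73

Enumerate traces; 12 have nonzero weight after conditioning:
  (W=0, Y=0, Z=1, X=2) weight 1/20
  (W=0, Y=0, Z=2, X=1) weight 1/80
  (W=0, Y=1, Z=1, X=2) weight 1/40
  (W=0, Y=1, Z=2, X=1) weight 1/160
  (W=0, Y=2, Z=1, X=2) weight 1/20
  (W=0, Y=2, Z=2, X=1) weight 1/60
  (W=1, Y=0, Z=1, X=2) weight 1/80
  (W=1, Y=0, Z=2, X=1) weight 1/320
  … 4 more
Group by Z:
  weight(Z=1) = 19/120
  weight(Z=2) = 2/45
Total weight = 19/120 + 2/45 = 73/360
P(Z=1 | obs) = 19/120 / 73/360 = 57/73
P(Z=2 | obs) = 2/45 / 73/360 = 16/73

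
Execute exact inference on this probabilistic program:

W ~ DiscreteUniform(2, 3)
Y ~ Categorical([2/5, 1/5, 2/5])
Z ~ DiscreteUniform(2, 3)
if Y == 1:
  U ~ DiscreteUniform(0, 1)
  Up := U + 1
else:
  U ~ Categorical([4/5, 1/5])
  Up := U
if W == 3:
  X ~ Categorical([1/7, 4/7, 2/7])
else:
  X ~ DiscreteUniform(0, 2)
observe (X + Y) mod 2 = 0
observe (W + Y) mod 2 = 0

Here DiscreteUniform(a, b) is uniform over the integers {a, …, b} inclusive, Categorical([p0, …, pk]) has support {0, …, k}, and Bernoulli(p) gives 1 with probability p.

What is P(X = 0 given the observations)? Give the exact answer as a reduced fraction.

Enumerate traces; 20 have nonzero weight after conditioning:
  (W=2, Y=0, Z=2, U=0, X=0) weight 2/75
  (W=2, Y=0, Z=2, U=0, X=2) weight 2/75
  (W=2, Y=0, Z=2, U=1, X=0) weight 1/150
  (W=2, Y=0, Z=2, U=1, X=2) weight 1/150
  (W=2, Y=0, Z=3, U=0, X=0) weight 2/75
  (W=2, Y=0, Z=3, U=0, X=2) weight 2/75
  (W=2, Y=0, Z=3, U=1, X=0) weight 1/150
  (W=2, Y=0, Z=3, U=1, X=2) weight 1/150
  (W=3, Y=1, Z=2, U=0, X=1) weight 1/70
  … 11 more
Group by X:
  weight(X=0) = 2/15
  weight(X=1) = 2/35
  weight(X=2) = 2/15
Total weight = 2/15 + 2/35 + 2/15 = 34/105
P(X=0 | obs) = 2/15 / 34/105 = 7/17
P(X=1 | obs) = 2/35 / 34/105 = 3/17
P(X=2 | obs) = 2/15 / 34/105 = 7/17

P(X = 0 | obs) = 7/17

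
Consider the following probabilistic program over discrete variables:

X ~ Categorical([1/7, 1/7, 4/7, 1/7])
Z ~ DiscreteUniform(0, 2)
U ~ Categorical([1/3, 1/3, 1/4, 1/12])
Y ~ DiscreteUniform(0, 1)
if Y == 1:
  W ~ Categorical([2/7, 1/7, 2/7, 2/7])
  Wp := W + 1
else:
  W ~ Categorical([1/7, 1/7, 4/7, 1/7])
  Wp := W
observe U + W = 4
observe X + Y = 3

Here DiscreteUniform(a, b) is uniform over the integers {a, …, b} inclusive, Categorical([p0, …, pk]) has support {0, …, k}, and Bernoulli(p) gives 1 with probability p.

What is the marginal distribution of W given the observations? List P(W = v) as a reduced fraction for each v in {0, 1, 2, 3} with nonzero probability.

Enumerate traces; 18 have nonzero weight after conditioning:
  (X=2, Z=0, U=1, Y=1, W=3) weight 4/441
  (X=2, Z=0, U=2, Y=1, W=2) weight 1/147
  (X=2, Z=0, U=3, Y=1, W=1) weight 1/882
  (X=2, Z=1, U=1, Y=1, W=3) weight 4/441
  (X=2, Z=1, U=2, Y=1, W=2) weight 1/147
  (X=2, Z=1, U=3, Y=1, W=1) weight 1/882
  (X=2, Z=2, U=1, Y=1, W=3) weight 4/441
  (X=2, Z=2, U=2, Y=1, W=2) weight 1/147
  … 10 more
Group by W:
  weight(W=1) = 5/1176
  weight(W=2) = 3/98
  weight(W=3) = 3/98
Total weight = 5/1176 + 3/98 + 3/98 = 11/168
P(W=1 | obs) = 5/1176 / 11/168 = 5/77
P(W=2 | obs) = 3/98 / 11/168 = 36/77
P(W=3 | obs) = 3/98 / 11/168 = 36/77

P(W=1) = 5/77, P(W=2) = 36/77, P(W=3) = 36/77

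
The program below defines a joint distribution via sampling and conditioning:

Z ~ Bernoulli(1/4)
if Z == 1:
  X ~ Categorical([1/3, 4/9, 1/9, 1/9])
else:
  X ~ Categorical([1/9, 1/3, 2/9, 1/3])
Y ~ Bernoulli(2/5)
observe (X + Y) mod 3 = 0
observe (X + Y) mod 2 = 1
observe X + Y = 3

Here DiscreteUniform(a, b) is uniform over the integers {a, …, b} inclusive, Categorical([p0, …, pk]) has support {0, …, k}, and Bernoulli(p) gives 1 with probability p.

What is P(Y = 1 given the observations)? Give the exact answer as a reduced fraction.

P(Y = 1 | obs) = 7/22

Enumerate traces; 4 have nonzero weight after conditioning:
  (Z=0, X=2, Y=1) weight 1/15
  (Z=0, X=3, Y=0) weight 3/20
  (Z=1, X=2, Y=1) weight 1/90
  (Z=1, X=3, Y=0) weight 1/60
Group by Y:
  weight(Y=0) = 1/6
  weight(Y=1) = 7/90
Total weight = 1/6 + 7/90 = 11/45
P(Y=0 | obs) = 1/6 / 11/45 = 15/22
P(Y=1 | obs) = 7/90 / 11/45 = 7/22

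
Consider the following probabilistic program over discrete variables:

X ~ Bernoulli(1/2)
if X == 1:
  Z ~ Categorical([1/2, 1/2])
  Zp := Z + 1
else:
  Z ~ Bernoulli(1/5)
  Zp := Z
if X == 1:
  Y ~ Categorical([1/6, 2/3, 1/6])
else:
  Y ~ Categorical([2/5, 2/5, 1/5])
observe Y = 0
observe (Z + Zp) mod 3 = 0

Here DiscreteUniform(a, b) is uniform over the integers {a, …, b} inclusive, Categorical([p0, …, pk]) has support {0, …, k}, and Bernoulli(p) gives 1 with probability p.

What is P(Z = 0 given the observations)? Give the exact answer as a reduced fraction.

Enumerate traces; 2 have nonzero weight after conditioning:
  (X=0, Z=0, Y=0) weight 4/25
  (X=1, Z=1, Y=0) weight 1/24
Group by Z:
  weight(Z=0) = 4/25
  weight(Z=1) = 1/24
Total weight = 4/25 + 1/24 = 121/600
P(Z=0 | obs) = 4/25 / 121/600 = 96/121
P(Z=1 | obs) = 1/24 / 121/600 = 25/121

P(Z = 0 | obs) = 96/121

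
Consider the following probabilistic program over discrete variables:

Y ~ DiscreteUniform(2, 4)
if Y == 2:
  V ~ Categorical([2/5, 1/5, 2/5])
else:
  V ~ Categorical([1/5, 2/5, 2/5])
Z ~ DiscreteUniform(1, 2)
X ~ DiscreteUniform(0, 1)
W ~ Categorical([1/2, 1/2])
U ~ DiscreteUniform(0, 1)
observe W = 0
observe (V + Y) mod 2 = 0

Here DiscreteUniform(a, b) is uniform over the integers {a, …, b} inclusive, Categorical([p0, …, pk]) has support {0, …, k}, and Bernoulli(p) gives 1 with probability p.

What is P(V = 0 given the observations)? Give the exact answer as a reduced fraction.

Enumerate traces; 40 have nonzero weight after conditioning:
  (Y=2, V=0, Z=1, X=0, W=0, U=0) weight 1/120
  (Y=2, V=0, Z=1, X=0, W=0, U=1) weight 1/120
  (Y=2, V=0, Z=1, X=1, W=0, U=0) weight 1/120
  (Y=2, V=0, Z=1, X=1, W=0, U=1) weight 1/120
  (Y=2, V=0, Z=2, X=0, W=0, U=0) weight 1/120
  (Y=2, V=0, Z=2, X=0, W=0, U=1) weight 1/120
  (Y=2, V=0, Z=2, X=1, W=0, U=0) weight 1/120
  (Y=2, V=0, Z=2, X=1, W=0, U=1) weight 1/120
  (Y=2, V=2, Z=1, X=0, W=0, U=0) weight 1/120
  (Y=3, V=1, Z=1, X=0, W=0, U=0) weight 1/120
  … 30 more
Group by V:
  weight(V=0) = 1/10
  weight(V=1) = 1/15
  weight(V=2) = 2/15
Total weight = 1/10 + 1/15 + 2/15 = 3/10
P(V=0 | obs) = 1/10 / 3/10 = 1/3
P(V=1 | obs) = 1/15 / 3/10 = 2/9
P(V=2 | obs) = 2/15 / 3/10 = 4/9

P(V = 0 | obs) = 1/3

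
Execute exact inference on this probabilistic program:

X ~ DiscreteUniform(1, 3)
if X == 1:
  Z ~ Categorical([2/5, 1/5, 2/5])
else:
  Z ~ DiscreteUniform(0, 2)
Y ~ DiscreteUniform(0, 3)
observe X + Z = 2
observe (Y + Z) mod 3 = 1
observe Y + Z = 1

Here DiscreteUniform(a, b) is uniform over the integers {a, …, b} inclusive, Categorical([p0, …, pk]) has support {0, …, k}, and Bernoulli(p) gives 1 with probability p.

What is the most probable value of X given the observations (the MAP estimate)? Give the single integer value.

argmax_v P(X = v | obs) = 2

Enumerate traces; 2 have nonzero weight after conditioning:
  (X=1, Z=1, Y=0) weight 1/60
  (X=2, Z=0, Y=1) weight 1/36
Group by X:
  weight(X=1) = 1/60
  weight(X=2) = 1/36
Total weight = 1/60 + 1/36 = 2/45
P(X=1 | obs) = 1/60 / 2/45 = 3/8
P(X=2 | obs) = 1/36 / 2/45 = 5/8
argmax = 2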